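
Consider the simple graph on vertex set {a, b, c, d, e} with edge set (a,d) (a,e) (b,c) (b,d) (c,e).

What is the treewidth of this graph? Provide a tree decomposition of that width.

Treewidth 2.
Bags: B1 = {a, d, e}  B2 = {b, d, e}  B3 = {b, c, e}
Tree: B1–B2, B2–B3

The largest bag has 3 vertices, giving width 2; this decomposition certifies tw(G) ≤ 2. For the lower bound, G contains the cycle e–a–d–b–c–e, so G is not a forest; only forests have treewidth ≤ 1, hence tw(G) ≥ 2. Hence tw(G) = 2 exactly.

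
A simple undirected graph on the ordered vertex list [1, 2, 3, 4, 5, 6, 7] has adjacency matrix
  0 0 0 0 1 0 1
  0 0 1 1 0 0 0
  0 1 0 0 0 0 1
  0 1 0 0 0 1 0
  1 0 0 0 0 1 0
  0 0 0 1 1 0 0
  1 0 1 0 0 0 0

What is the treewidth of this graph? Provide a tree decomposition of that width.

Treewidth 2.
Bags: B1 = {4, 5, 6}  B2 = {2, 4, 5}  B3 = {2, 3, 5}  B4 = {3, 5, 7}  B5 = {1, 5, 7}
Tree: B1–B2, B2–B3, B3–B4, B4–B5

Every bag has size at most 3, so the width is 3 − 1 = 2 and tw(G) ≤ 2. For the lower bound, G contains the cycle 5–6–4–2–3–7–1–5, so G is not a forest; only forests have treewidth ≤ 1, hence tw(G) ≥ 2. Therefore the treewidth is 2.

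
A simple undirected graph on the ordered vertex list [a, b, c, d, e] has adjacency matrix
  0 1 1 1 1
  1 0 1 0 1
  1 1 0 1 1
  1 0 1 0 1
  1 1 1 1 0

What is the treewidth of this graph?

3

A width-3 tree decomposition is:
Bags: B1 = {a, c, d, e}  B2 = {a, b, c, e}
Tree: B1–B2
Every bag has size at most 4, so the width is 4 − 1 = 3 and tw(G) ≤ 3. For the lower bound, the 4 vertices {a, c, d, e} are pairwise adjacent, and any tree decomposition puts a clique entirely inside one bag — forcing width ≥ 3. The upper and lower bounds meet at 3, so that is the treewidth.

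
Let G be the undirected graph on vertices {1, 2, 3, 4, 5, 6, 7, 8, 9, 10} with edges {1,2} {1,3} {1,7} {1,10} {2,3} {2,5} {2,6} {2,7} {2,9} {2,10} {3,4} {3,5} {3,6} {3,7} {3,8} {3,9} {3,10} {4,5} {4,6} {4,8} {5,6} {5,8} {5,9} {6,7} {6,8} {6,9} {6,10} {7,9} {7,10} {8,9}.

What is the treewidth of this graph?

4

A width-4 tree decomposition is:
Bags: B1 = {2, 3, 6, 7, 9}  B2 = {2, 3, 6, 7, 10}  B3 = {1, 2, 3, 7, 10}  B4 = {2, 3, 5, 6, 9}  B5 = {3, 5, 6, 8, 9}  B6 = {3, 4, 5, 6, 8}
Tree: B1–B2, B2–B3, B1–B4, B4–B5, B5–B6
Each bag holds 5 vertices, so the decomposition has width 4, which upper-bounds the treewidth. On the other hand G contains the 5-clique {1, 2, 3, 7, 10}. A clique must lie in a single bag of any decomposition, so no decomposition can have width below 4. Therefore the treewidth is 4.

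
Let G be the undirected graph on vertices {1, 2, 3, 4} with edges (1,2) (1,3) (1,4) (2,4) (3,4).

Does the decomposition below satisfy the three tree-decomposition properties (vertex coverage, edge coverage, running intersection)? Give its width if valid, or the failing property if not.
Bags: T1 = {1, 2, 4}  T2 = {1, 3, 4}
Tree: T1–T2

Vertex coverage: the bags together contain {1, 2, 3, 4}, the full vertex set. Edge coverage: each edge of G has both endpoints in at least one bag. Running intersection: for every vertex, the bags containing it form a connected subtree. All three properties hold, so this is a valid tree decomposition of width max|bag| − 1 = 2, and hence tw(G) ≤ 2.

Yes; width 2.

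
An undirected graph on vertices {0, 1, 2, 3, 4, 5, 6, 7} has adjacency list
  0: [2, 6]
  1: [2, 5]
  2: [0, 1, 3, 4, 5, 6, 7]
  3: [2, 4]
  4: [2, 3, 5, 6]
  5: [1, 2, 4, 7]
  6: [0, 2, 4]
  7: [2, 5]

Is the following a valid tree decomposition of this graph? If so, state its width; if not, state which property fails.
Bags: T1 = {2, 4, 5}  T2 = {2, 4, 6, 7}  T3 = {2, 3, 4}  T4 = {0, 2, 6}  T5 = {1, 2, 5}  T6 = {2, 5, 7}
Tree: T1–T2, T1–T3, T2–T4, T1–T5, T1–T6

A tree decomposition must satisfy three properties: every vertex lies in some bag; for every edge, both endpoints lie together in some bag; and for every vertex, the bags containing it form a connected subtree. Here bags containing vertex 7 are not connected in the tree, so the decomposition is invalid.

No — bags containing vertex 7 are not connected in the tree.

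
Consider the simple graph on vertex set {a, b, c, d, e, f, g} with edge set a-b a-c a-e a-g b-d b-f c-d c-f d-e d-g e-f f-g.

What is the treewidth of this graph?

3

A width-3 tree decomposition is:
Bags: B1 = {a, d, e, f}  B2 = {a, d, f, g}  B3 = {a, b, d, f}  B4 = {a, c, d, f}
Tree: B1–B2, B2–B3, B3–B4
Each bag holds 4 vertices, so the decomposition has width 3, which upper-bounds the treewidth. For the lower bound: the 4 vertex sets {e,f}, {a,g}, {d}, {b} are disjoint, each induces a connected subgraph, and every pair is joined by at least one edge of G. Contracting each set to a single vertex therefore yields K_{4} as a minor, and since treewidth is minor-monotone, tw(G) ≥ tw(K_{4}) = 3. Combining the bounds, tw(G) = 3.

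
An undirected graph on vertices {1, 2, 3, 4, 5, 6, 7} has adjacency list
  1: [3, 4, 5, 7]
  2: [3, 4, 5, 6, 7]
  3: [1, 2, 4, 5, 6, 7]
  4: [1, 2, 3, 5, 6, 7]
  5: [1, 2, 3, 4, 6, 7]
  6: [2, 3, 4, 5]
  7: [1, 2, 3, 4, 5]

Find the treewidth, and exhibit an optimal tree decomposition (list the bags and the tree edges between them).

The largest bag has 5 vertices, giving width 4; this decomposition certifies tw(G) ≤ 4. For the lower bound, the 5 vertices {1, 3, 4, 5, 7} are pairwise adjacent, and any tree decomposition puts a clique entirely inside one bag — forcing width ≥ 4. Therefore the treewidth is 4.

Treewidth 4.
One such decomposition:
Bags: B1 = {2, 3, 4, 5, 6}  B2 = {2, 3, 4, 5, 7}  B3 = {1, 3, 4, 5, 7}
Tree: B1–B2, B2–B3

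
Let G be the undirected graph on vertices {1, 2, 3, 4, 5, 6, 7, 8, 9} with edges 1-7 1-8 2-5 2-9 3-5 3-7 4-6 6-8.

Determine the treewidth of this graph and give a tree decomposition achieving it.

Treewidth 1.
Bags: B1 = {4, 6}  B2 = {6, 8}  B3 = {1, 8}  B4 = {1, 7}  B5 = {3, 7}  B6 = {3, 5}  B7 = {2, 5}  B8 = {2, 9}
Tree: B1–B2, B2–B3, B3–B4, B4–B5, B5–B6, B6–B7, B7–B8

Each bag holds 2 vertices, so the decomposition has width 1, which upper-bounds the treewidth. G has an edge, so its treewidth is at least 1. Hence tw(G) = 1 exactly.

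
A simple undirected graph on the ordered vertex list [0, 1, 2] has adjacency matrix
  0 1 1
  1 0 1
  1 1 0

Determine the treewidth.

2

A width-2 tree decomposition is:
Bags: B1 = {0, 1, 2}
Tree: (single bag)
With just one bag of size 3, the width is 3 − 1 = 2, so tw(G) ≤ 2. On the other hand G contains the 3-clique {0, 1, 2}. A clique must lie in a single bag of any decomposition, so no decomposition can have width below 2. Therefore the treewidth is 2.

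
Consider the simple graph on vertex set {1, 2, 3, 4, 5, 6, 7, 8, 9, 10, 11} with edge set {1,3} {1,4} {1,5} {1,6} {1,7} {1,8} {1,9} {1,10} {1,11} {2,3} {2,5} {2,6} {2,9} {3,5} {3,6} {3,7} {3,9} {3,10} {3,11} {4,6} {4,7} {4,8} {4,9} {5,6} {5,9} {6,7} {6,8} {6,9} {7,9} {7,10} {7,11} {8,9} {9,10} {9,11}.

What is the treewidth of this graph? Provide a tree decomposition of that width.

The largest bag has 5 vertices, giving width 4; this decomposition certifies tw(G) ≤ 4. On the other hand G contains the 5-clique {1, 4, 6, 8, 9}. A clique must lie in a single bag of any decomposition, so no decomposition can have width below 4. The upper and lower bounds meet at 4, so that is the treewidth.

Treewidth 4.
Bags: B1 = {1, 3, 7, 9, 10}  B2 = {1, 3, 6, 7, 9}  B3 = {1, 3, 7, 9, 11}  B4 = {1, 4, 6, 7, 9}  B5 = {1, 4, 6, 8, 9}  B6 = {1, 3, 5, 6, 9}  B7 = {2, 3, 5, 6, 9}
Tree: B1–B2, B1–B3, B2–B4, B4–B5, B2–B6, B6–B7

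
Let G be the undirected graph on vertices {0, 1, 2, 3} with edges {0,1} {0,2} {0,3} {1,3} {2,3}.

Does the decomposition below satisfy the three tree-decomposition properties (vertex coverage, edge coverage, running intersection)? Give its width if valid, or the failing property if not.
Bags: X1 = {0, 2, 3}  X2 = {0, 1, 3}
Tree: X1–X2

Every vertex of G appears in some bag (union = {0, 1, 2, 3}); every edge is covered by a bag; and for each vertex v the set of bags containing v is connected in the bag tree. The decomposition is therefore valid. The largest bag has 3 vertices, so the width is 2.

Yes; width 2.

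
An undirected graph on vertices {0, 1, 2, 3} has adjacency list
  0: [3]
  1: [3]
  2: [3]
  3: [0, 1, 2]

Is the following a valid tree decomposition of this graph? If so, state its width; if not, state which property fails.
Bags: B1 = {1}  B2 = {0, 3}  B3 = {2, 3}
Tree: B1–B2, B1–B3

A tree decomposition must satisfy three properties: every vertex lies in some bag; for every edge, both endpoints lie together in some bag; and for every vertex, the bags containing it form a connected subtree. Here edge (3,1) lies in no bag, so the decomposition is invalid.

No — edge (3,1) lies in no bag.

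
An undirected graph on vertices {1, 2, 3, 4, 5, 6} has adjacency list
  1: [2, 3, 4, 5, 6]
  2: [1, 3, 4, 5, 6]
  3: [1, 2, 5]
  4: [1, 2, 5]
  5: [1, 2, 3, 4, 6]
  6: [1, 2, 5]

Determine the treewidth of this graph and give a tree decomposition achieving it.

Treewidth 3.
One optimal decomposition is:
Bags: B1 = {1, 2, 5, 6}  B2 = {1, 2, 4, 5}  B3 = {1, 2, 3, 5}
Tree: B1–B2, B2–B3

Each bag holds 4 vertices, so the decomposition has width 3, which upper-bounds the treewidth. For the lower bound, the 4 vertices {1, 2, 3, 5} are pairwise adjacent, and any tree decomposition puts a clique entirely inside one bag — forcing width ≥ 3. Combining the bounds, tw(G) = 3.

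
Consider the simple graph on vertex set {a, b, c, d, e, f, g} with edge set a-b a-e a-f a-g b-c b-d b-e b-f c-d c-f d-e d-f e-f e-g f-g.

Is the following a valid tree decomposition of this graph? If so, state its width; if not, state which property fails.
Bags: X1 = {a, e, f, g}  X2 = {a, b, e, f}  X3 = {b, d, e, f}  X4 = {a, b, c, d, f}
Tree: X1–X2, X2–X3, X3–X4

No — bags containing vertex a are not connected in the tree.

A tree decomposition must satisfy three properties: every vertex lies in some bag; for every edge, both endpoints lie together in some bag; and for every vertex, the bags containing it form a connected subtree. Here bags containing vertex a are not connected in the tree, so the decomposition is invalid.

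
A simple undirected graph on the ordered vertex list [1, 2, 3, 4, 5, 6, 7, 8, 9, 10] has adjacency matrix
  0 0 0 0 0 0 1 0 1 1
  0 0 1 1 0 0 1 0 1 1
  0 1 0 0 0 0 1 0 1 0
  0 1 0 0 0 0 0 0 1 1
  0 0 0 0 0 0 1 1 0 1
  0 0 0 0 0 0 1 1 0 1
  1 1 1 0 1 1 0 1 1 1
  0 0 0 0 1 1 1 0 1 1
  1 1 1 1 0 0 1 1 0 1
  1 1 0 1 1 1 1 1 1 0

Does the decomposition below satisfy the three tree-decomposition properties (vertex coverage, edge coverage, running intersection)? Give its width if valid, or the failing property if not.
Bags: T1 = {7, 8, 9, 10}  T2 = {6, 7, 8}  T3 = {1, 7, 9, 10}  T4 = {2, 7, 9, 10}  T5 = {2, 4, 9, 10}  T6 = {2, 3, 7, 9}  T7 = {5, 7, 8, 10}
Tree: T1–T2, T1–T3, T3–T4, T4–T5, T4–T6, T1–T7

A tree decomposition must satisfy three properties: every vertex lies in some bag; for every edge, both endpoints lie together in some bag; and for every vertex, the bags containing it form a connected subtree. Here edge (10,6) lies in no bag, so the decomposition is invalid.

No — edge (10,6) lies in no bag.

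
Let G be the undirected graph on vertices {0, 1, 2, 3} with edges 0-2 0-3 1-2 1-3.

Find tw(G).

2

A width-2 tree decomposition is:
Bags: B1 = {0, 2, 3}  B2 = {1, 2, 3}
Tree: B1–B2
The largest bag has 3 vertices, giving width 2; this decomposition certifies tw(G) ≤ 2. For the lower bound, G contains the cycle 2–0–3–1–2, so G is not a forest; only forests have treewidth ≤ 1, hence tw(G) ≥ 2. The upper and lower bounds meet at 2, so that is the treewidth.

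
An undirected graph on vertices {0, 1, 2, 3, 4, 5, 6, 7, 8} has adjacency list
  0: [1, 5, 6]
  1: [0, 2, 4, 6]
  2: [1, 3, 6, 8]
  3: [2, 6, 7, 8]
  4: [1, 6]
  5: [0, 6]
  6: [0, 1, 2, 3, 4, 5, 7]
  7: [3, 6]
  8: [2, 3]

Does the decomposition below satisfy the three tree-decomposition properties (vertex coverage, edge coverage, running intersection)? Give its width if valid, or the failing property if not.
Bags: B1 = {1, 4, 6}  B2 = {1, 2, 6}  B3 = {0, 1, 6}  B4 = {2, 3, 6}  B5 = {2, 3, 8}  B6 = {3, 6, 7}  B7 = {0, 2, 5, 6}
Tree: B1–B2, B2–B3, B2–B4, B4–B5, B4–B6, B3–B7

A tree decomposition must satisfy three properties: every vertex lies in some bag; for every edge, both endpoints lie together in some bag; and for every vertex, the bags containing it form a connected subtree. Here bags containing vertex 2 are not connected in the tree, so the decomposition is invalid.

No — bags containing vertex 2 are not connected in the tree.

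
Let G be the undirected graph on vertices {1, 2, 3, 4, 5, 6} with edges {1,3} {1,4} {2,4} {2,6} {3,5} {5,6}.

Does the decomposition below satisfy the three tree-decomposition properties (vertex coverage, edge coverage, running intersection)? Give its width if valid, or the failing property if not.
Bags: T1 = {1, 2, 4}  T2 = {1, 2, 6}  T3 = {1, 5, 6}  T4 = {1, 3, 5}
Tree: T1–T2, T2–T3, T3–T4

Yes; width 2.

Vertex coverage: the bags together contain {1, 2, 3, 4, 5, 6}, the full vertex set. Edge coverage: each edge of G has both endpoints in at least one bag. Running intersection: for every vertex, the bags containing it form a connected subtree. All three properties hold, so this is a valid tree decomposition of width max|bag| − 1 = 2, and hence tw(G) ≤ 2.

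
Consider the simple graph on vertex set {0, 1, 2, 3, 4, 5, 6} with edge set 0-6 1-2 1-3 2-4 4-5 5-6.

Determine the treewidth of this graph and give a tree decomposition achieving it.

Treewidth 1.
One optimal decomposition is:
Bags: B1 = {1, 3}  B2 = {1, 2}  B3 = {2, 4}  B4 = {4, 5}  B5 = {5, 6}  B6 = {0, 6}
Tree: B1–B2, B2–B3, B3–B4, B4–B5, B5–B6

Every bag has size at most 2, so the width is 2 − 1 = 1 and tw(G) ≤ 1. G has an edge, so its treewidth is at least 1. Hence tw(G) = 1 exactly.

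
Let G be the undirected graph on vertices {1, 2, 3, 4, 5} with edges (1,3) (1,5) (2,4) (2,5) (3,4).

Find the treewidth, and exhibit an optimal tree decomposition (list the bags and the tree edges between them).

Every bag has size at most 3, so the width is 3 − 1 = 2 and tw(G) ≤ 2. For the lower bound, G contains the cycle 3–4–2–5–1–3, so G is not a forest; only forests have treewidth ≤ 1, hence tw(G) ≥ 2. The upper and lower bounds meet at 2, so that is the treewidth.

Treewidth 2.
Bags: B1 = {2, 3, 4}  B2 = {2, 3, 5}  B3 = {1, 3, 5}
Tree: B1–B2, B2–B3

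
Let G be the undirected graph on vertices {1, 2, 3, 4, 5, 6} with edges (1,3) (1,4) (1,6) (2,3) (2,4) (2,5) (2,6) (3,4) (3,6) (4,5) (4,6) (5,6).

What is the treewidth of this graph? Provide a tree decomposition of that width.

Every bag has size at most 4, so the width is 4 − 1 = 3 and tw(G) ≤ 3. On the other hand G contains the 4-clique {1, 3, 4, 6}. A clique must lie in a single bag of any decomposition, so no decomposition can have width below 3. Combining the bounds, tw(G) = 3.

Treewidth 3.
One optimal decomposition is:
Bags: B1 = {2, 3, 4, 6}  B2 = {2, 4, 5, 6}  B3 = {1, 3, 4, 6}
Tree: B1–B2, B1–B3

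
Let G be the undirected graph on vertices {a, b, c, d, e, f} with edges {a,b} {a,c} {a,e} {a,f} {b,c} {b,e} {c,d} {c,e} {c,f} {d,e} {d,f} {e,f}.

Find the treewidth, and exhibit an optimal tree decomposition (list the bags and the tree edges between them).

The largest bag has 4 vertices, giving width 3; this decomposition certifies tw(G) ≤ 3. For the lower bound, the 4 vertices {c, d, e, f} are pairwise adjacent, and any tree decomposition puts a clique entirely inside one bag — forcing width ≥ 3. Hence tw(G) = 3 exactly.

Treewidth 3.
One optimal decomposition is:
Bags: B1 = {a, c, e, f}  B2 = {c, d, e, f}  B3 = {a, b, c, e}
Tree: B1–B2, B1–B3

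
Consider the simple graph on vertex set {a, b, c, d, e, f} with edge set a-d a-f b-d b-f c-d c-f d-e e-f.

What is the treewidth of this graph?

2

A width-2 tree decomposition is:
Bags: B1 = {a, d, f}  B2 = {b, d, f}  B3 = {c, d, f}  B4 = {d, e, f}
Tree: B1–B2, B2–B3, B3–B4
Every bag has size at most 3, so the width is 3 − 1 = 2 and tw(G) ≤ 2. Since a–d–b–f–a is a cycle in G, G is not acyclic. Forests are exactly the graphs of treewidth ≤ 1, so tw(G) ≥ 2. Combining the bounds, tw(G) = 2.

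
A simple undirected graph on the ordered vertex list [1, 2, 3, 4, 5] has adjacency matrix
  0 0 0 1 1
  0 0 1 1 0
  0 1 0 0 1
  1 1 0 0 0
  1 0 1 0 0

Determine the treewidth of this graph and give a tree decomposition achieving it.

Treewidth 2.
One such decomposition:
Bags: B1 = {2, 3, 4}  B2 = {1, 3, 4}  B3 = {1, 3, 5}
Tree: B1–B2, B2–B3

Every bag has size at most 3, so the width is 3 − 1 = 2 and tw(G) ≤ 2. The edges 3–2–4–1–5–3 form a cycle, so G is not a tree and its treewidth is at least 2. Combining the bounds, tw(G) = 2.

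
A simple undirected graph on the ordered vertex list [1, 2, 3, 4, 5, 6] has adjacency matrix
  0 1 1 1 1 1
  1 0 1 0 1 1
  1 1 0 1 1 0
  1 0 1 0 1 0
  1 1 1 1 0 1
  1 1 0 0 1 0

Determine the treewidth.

3

A width-3 tree decomposition is:
Bags: B1 = {1, 3, 4, 5}  B2 = {1, 2, 3, 5}  B3 = {1, 2, 5, 6}
Tree: B1–B2, B2–B3
The largest bag has 4 vertices, giving width 3; this decomposition certifies tw(G) ≤ 3. For the lower bound, the 4 vertices {1, 2, 3, 5} are pairwise adjacent, and any tree decomposition puts a clique entirely inside one bag — forcing width ≥ 3. Therefore the treewidth is 3.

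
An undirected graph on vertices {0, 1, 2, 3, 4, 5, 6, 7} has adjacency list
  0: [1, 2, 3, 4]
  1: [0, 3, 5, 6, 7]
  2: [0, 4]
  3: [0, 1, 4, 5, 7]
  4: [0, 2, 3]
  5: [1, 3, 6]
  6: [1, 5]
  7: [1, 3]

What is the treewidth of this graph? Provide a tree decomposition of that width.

Each bag holds 3 vertices, so the decomposition has width 2, which upper-bounds the treewidth. Conversely, {0, 1, 3} is a clique of size 3, and the vertices of any clique must share a bag in every tree decomposition; so some bag has ≥ 3 vertices and tw(G) ≥ 2. Combining the bounds, tw(G) = 2.

Treewidth 2.
Bags: B1 = {0, 1, 3}  B2 = {1, 3, 7}  B3 = {0, 3, 4}  B4 = {0, 2, 4}  B5 = {1, 3, 5}  B6 = {1, 5, 6}
Tree: B1–B2, B1–B3, B3–B4, B2–B5, B5–B6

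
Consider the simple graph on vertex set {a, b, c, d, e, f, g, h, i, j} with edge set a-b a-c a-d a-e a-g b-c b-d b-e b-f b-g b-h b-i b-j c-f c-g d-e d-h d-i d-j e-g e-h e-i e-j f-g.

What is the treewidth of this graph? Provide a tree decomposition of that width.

Every bag has size at most 4, so the width is 4 − 1 = 3 and tw(G) ≤ 3. On the other hand G contains the 4-clique {b, d, e, j}. A clique must lie in a single bag of any decomposition, so no decomposition can have width below 3. Combining the bounds, tw(G) = 3.

Treewidth 3.
Bags: B1 = {a, b, d, e}  B2 = {a, b, e, g}  B3 = {b, d, e, h}  B4 = {b, d, e, j}  B5 = {b, d, e, i}  B6 = {a, b, c, g}  B7 = {b, c, f, g}
Tree: B1–B2, B1–B3, B1–B4, B4–B5, B2–B6, B6–B7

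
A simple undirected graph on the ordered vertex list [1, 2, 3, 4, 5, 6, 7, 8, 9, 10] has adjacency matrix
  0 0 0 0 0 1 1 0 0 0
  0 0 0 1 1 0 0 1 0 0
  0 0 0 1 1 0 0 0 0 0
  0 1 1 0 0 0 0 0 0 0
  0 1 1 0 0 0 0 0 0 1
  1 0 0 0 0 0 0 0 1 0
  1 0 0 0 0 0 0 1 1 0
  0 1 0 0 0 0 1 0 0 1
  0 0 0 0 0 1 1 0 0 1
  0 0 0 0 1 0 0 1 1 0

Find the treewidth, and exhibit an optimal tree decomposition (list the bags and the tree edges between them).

Treewidth 2.
One optimal decomposition is:
Bags: B1 = {2, 3, 4}  B2 = {2, 3, 5}  B3 = {2, 5, 8}  B4 = {5, 8, 10}  B5 = {7, 8, 10}  B6 = {7, 9, 10}  B7 = {1, 7, 9}  B8 = {1, 6, 9}
Tree: B1–B2, B2–B3, B3–B4, B4–B5, B5–B6, B6–B7, B7–B8

Every bag has size at most 3, so the width is 3 − 1 = 2 and tw(G) ≤ 2. For the lower bound, G contains the cycle 4–3–5–2–4, so G is not a forest; only forests have treewidth ≤ 1, hence tw(G) ≥ 2. Therefore the treewidth is 2.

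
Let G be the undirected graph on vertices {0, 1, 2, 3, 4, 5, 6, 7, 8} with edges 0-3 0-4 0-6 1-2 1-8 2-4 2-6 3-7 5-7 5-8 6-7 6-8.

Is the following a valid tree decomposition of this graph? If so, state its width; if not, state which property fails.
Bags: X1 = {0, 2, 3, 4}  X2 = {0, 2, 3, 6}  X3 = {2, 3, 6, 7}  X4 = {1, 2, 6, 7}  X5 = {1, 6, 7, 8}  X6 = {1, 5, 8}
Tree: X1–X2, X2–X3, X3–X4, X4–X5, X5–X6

No — edge (7,5) lies in no bag.

A tree decomposition must satisfy three properties: every vertex lies in some bag; for every edge, both endpoints lie together in some bag; and for every vertex, the bags containing it form a connected subtree. Here edge (7,5) lies in no bag, so the decomposition is invalid.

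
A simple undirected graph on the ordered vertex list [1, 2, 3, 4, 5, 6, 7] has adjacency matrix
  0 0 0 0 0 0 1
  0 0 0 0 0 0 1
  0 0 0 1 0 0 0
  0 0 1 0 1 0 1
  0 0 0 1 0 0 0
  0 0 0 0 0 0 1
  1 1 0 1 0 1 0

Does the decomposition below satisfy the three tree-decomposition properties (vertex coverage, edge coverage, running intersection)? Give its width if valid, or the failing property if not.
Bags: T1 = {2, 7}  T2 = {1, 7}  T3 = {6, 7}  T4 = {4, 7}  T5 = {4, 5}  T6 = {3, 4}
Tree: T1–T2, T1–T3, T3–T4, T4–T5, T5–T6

Yes; width 1.

Checking the three conditions: (i) the bags cover all of {1, 2, 3, 4, 5, 6, 7}; (ii) for each edge, some bag contains both endpoints; (iii) the bags containing any fixed vertex form a subtree. All hold, so the decomposition is valid with width 2 − 1 = 1.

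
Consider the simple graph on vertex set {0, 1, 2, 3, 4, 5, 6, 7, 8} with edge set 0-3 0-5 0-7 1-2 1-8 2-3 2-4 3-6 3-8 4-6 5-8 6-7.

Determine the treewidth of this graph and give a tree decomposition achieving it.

Treewidth 3.
Bags: B1 = {1, 2, 4, 8}  B2 = {2, 3, 4, 8}  B3 = {3, 4, 6, 8}  B4 = {3, 5, 6, 8}  B5 = {0, 3, 5, 6}  B6 = {0, 5, 6, 7}
Tree: B1–B2, B2–B3, B3–B4, B4–B5, B5–B6

Each bag holds 4 vertices, so the decomposition has width 3, which upper-bounds the treewidth. For the lower bound: the 4 vertex sets {1,2,4}, {8}, {3}, {0,5,6,7} are disjoint, each induces a connected subgraph, and every pair is joined by at least one edge of G. Contracting each set to a single vertex therefore yields K_{4} as a minor, and since treewidth is minor-monotone, tw(G) ≥ tw(K_{4}) = 3. The upper and lower bounds meet at 3, so that is the treewidth.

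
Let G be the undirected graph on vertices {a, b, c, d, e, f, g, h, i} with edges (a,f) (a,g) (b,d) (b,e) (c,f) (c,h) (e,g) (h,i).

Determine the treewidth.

A width-1 tree decomposition is:
Bags: B1 = {b, d}  B2 = {b, e}  B3 = {e, g}  B4 = {a, g}  B5 = {a, f}  B6 = {c, f}  B7 = {c, h}  B8 = {h, i}
Tree: B1–B2, B2–B3, B3–B4, B4–B5, B5–B6, B6–B7, B7–B8
The largest bag has 2 vertices, giving width 1; this decomposition certifies tw(G) ≤ 1. Since G has at least one edge (e.g. d–b), it is not an edgeless graph, so tw(G) ≥ 1. Combining the bounds, tw(G) = 1.

1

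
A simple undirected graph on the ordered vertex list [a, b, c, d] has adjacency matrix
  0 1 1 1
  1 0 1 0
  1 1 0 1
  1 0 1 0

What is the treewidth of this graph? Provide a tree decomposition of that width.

Treewidth 2.
Bags: B1 = {a, b, c}  B2 = {a, c, d}
Tree: B1–B2

Every bag has size at most 3, so the width is 3 − 1 = 2 and tw(G) ≤ 2. For the lower bound, the 3 vertices {a, c, d} are pairwise adjacent, and any tree decomposition puts a clique entirely inside one bag — forcing width ≥ 2. Combining the bounds, tw(G) = 2.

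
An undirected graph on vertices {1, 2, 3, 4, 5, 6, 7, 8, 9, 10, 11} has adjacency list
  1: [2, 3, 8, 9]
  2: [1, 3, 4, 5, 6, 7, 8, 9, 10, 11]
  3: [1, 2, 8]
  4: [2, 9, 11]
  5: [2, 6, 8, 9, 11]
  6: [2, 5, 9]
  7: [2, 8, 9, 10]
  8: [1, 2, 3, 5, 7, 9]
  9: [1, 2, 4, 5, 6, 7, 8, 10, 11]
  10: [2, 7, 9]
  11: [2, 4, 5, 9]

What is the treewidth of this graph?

A width-3 tree decomposition is:
Bags: B1 = {2, 5, 8, 9}  B2 = {2, 5, 6, 9}  B3 = {2, 7, 8, 9}  B4 = {2, 5, 9, 11}  B5 = {1, 2, 8, 9}  B6 = {2, 7, 9, 10}  B7 = {2, 4, 9, 11}  B8 = {1, 2, 3, 8}
Tree: B1–B2, B1–B3, B1–B4, B1–B5, B3–B6, B4–B7, B5–B8
The largest bag has 4 vertices, giving width 3; this decomposition certifies tw(G) ≤ 3. On the other hand G contains the 4-clique {1, 2, 8, 9}. A clique must lie in a single bag of any decomposition, so no decomposition can have width below 3. Hence tw(G) = 3 exactly.

3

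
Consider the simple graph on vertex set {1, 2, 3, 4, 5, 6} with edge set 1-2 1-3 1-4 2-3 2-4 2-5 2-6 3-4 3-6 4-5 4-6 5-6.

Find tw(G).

3

A width-3 tree decomposition is:
Bags: B1 = {1, 2, 3, 4}  B2 = {2, 3, 4, 6}  B3 = {2, 4, 5, 6}
Tree: B1–B2, B2–B3
The largest bag has 4 vertices, giving width 3; this decomposition certifies tw(G) ≤ 3. For the lower bound, the 4 vertices {1, 2, 3, 4} are pairwise adjacent, and any tree decomposition puts a clique entirely inside one bag — forcing width ≥ 3. Combining the bounds, tw(G) = 3.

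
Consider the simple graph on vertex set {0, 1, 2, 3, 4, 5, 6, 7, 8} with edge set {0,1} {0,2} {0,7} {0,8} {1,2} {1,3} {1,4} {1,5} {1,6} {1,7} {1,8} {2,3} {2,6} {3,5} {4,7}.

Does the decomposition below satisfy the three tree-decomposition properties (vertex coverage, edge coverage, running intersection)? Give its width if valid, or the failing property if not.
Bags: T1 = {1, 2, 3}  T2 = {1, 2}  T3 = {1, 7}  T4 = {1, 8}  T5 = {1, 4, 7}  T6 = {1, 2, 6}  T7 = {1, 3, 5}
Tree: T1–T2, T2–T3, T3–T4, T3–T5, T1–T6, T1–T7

No — vertex 0 appears in no bag.

A tree decomposition must satisfy three properties: every vertex lies in some bag; for every edge, both endpoints lie together in some bag; and for every vertex, the bags containing it form a connected subtree. Here vertex 0 appears in no bag, so the decomposition is invalid.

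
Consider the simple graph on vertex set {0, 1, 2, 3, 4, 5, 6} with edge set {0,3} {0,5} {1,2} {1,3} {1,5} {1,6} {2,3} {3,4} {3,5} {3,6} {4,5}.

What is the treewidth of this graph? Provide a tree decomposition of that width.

Treewidth 2.
Bags: B1 = {3, 4, 5}  B2 = {1, 3, 5}  B3 = {0, 3, 5}  B4 = {1, 3, 6}  B5 = {1, 2, 3}
Tree: B1–B2, B1–B3, B2–B4, B2–B5

The largest bag has 3 vertices, giving width 2; this decomposition certifies tw(G) ≤ 2. For the lower bound, the 3 vertices {0, 3, 5} are pairwise adjacent, and any tree decomposition puts a clique entirely inside one bag — forcing width ≥ 2. Combining the bounds, tw(G) = 2.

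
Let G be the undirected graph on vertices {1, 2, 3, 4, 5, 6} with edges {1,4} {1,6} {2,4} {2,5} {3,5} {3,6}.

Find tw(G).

2

A width-2 tree decomposition is:
Bags: B1 = {1, 2, 4}  B2 = {1, 2, 6}  B3 = {2, 3, 6}  B4 = {2, 3, 5}
Tree: B1–B2, B2–B3, B3–B4
The largest bag has 3 vertices, giving width 2; this decomposition certifies tw(G) ≤ 2. Since 2–4–1–6–3–5–2 is a cycle in G, G is not acyclic. Forests are exactly the graphs of treewidth ≤ 1, so tw(G) ≥ 2. Hence tw(G) = 2 exactly.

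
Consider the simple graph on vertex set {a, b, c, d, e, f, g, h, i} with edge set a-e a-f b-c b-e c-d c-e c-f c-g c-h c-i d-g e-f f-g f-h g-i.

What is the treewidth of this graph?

A width-2 tree decomposition is:
Bags: B1 = {c, f, g}  B2 = {c, d, g}  B3 = {c, e, f}  B4 = {c, g, i}  B5 = {a, e, f}  B6 = {b, c, e}  B7 = {c, f, h}
Tree: B1–B2, B1–B3, B1–B4, B3–B5, B3–B6, B3–B7
The largest bag has 3 vertices, giving width 2; this decomposition certifies tw(G) ≤ 2. Conversely, {c, d, g} is a clique of size 3, and the vertices of any clique must share a bag in every tree decomposition; so some bag has ≥ 3 vertices and tw(G) ≥ 2. Combining the bounds, tw(G) = 2.

2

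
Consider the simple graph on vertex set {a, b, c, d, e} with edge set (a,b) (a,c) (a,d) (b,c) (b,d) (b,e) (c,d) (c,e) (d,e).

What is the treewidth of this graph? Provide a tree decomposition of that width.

Every bag has size at most 4, so the width is 4 − 1 = 3 and tw(G) ≤ 3. On the other hand G contains the 4-clique {b, c, d, e}. A clique must lie in a single bag of any decomposition, so no decomposition can have width below 3. Hence tw(G) = 3 exactly.

Treewidth 3.
One optimal decomposition is:
Bags: B1 = {a, b, c, d}  B2 = {b, c, d, e}
Tree: B1–B2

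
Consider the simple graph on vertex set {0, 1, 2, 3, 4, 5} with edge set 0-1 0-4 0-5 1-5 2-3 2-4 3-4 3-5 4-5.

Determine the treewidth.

2

A width-2 tree decomposition is:
Bags: B1 = {3, 4, 5}  B2 = {2, 3, 4}  B3 = {0, 4, 5}  B4 = {0, 1, 5}
Tree: B1–B2, B1–B3, B3–B4
Each bag holds 3 vertices, so the decomposition has width 2, which upper-bounds the treewidth. On the other hand G contains the 3-clique {0, 1, 5}. A clique must lie in a single bag of any decomposition, so no decomposition can have width below 2. The upper and lower bounds meet at 2, so that is the treewidth.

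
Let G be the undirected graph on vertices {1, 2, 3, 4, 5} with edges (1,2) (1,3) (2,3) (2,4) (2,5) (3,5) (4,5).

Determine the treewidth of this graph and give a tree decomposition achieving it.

Treewidth 2.
One optimal decomposition is:
Bags: B1 = {2, 4, 5}  B2 = {2, 3, 5}  B3 = {1, 2, 3}
Tree: B1–B2, B2–B3

Every bag has size at most 3, so the width is 3 − 1 = 2 and tw(G) ≤ 2. Conversely, {1, 2, 3} is a clique of size 3, and the vertices of any clique must share a bag in every tree decomposition; so some bag has ≥ 3 vertices and tw(G) ≥ 2. The upper and lower bounds meet at 2, so that is the treewidth.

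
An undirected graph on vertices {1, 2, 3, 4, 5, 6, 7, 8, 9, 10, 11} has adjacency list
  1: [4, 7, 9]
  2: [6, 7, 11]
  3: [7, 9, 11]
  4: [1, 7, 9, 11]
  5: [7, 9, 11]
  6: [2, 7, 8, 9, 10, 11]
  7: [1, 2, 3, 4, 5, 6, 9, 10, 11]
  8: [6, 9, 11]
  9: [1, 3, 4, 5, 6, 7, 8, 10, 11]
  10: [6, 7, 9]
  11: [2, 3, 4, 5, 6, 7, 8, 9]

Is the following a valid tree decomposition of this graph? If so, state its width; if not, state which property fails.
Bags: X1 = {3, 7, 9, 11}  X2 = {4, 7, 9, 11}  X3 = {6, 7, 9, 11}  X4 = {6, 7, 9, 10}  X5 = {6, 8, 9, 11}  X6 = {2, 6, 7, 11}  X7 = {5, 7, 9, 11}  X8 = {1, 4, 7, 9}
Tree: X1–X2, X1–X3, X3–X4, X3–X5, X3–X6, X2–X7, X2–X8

Checking the three conditions: (i) the bags cover all of {1, 2, 3, 4, 5, 6, 7, 8, 9, 10, 11}; (ii) for each edge, some bag contains both endpoints; (iii) the bags containing any fixed vertex form a subtree. All hold, so the decomposition is valid with width 4 − 1 = 3.

Yes; width 3.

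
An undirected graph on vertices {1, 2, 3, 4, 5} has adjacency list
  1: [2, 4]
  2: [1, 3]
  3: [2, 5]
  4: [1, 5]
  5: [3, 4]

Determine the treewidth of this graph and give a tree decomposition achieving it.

Every bag has size at most 3, so the width is 3 − 1 = 2 and tw(G) ≤ 2. For the lower bound, G contains the cycle 2–1–4–5–3–2, so G is not a forest; only forests have treewidth ≤ 1, hence tw(G) ≥ 2. Therefore the treewidth is 2.

Treewidth 2.
One optimal decomposition is:
Bags: B1 = {1, 2, 4}  B2 = {2, 4, 5}  B3 = {2, 3, 5}
Tree: B1–B2, B2–B3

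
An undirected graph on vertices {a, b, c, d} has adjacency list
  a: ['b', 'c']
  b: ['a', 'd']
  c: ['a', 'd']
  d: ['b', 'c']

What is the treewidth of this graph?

A width-2 tree decomposition is:
Bags: B1 = {a, b, d}  B2 = {a, c, d}
Tree: B1–B2
Each bag holds 3 vertices, so the decomposition has width 2, which upper-bounds the treewidth. For the lower bound, G contains the cycle a–b–d–c–a, so G is not a forest; only forests have treewidth ≤ 1, hence tw(G) ≥ 2. Therefore the treewidth is 2.

2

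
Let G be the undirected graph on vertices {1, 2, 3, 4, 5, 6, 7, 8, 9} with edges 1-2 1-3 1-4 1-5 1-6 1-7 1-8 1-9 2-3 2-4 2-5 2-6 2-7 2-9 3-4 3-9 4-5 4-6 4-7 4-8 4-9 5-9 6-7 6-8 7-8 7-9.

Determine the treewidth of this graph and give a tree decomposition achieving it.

Every bag has size at most 5, so the width is 5 − 1 = 4 and tw(G) ≤ 4. Conversely, {1, 4, 6, 7, 8} is a clique of size 5, and the vertices of any clique must share a bag in every tree decomposition; so some bag has ≥ 5 vertices and tw(G) ≥ 4. Combining the bounds, tw(G) = 4.

Treewidth 4.
Bags: B1 = {1, 2, 3, 4, 9}  B2 = {1, 2, 4, 5, 9}  B3 = {1, 2, 4, 7, 9}  B4 = {1, 2, 4, 6, 7}  B5 = {1, 4, 6, 7, 8}
Tree: B1–B2, B1–B3, B3–B4, B4–B5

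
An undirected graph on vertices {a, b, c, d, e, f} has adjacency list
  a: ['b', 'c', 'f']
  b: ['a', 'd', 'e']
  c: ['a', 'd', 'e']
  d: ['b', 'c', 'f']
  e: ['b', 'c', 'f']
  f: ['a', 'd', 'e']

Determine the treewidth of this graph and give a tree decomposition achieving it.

Each bag holds 4 vertices, so the decomposition has width 3, which upper-bounds the treewidth. For the lower bound: the 4 vertex sets {a,c}, {b,e}, {f}, {d} are disjoint, each induces a connected subgraph, and every pair is joined by at least one edge of G. Contracting each set to a single vertex therefore yields K_{4} as a minor, and since treewidth is minor-monotone, tw(G) ≥ tw(K_{4}) = 3. Therefore the treewidth is 3.

Treewidth 3.
Bags: B1 = {a, b, c, f}  B2 = {b, c, e, f}  B3 = {b, c, d, f}
Tree: B1–B2, B2–B3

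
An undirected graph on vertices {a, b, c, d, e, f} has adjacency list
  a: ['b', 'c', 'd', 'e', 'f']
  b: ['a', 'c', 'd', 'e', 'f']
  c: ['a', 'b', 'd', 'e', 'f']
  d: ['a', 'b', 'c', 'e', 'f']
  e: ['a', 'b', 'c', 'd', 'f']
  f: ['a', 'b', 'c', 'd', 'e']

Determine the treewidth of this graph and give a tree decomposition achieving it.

A single bag containing all 6 vertices is trivially a valid decomposition of width 5. On the other hand G contains the 6-clique {a, b, c, d, e, f}. A clique must lie in a single bag of any decomposition, so no decomposition can have width below 5. Hence tw(G) = 5 exactly.

Treewidth 5.
Bags: B1 = {a, b, c, d, e, f}
Tree: (single bag)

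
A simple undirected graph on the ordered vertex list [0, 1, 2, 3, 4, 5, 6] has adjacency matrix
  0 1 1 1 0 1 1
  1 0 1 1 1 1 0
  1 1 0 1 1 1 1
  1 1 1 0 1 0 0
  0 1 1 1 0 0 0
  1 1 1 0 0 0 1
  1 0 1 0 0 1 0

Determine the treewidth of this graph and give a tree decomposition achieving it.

Treewidth 3.
Bags: B1 = {0, 1, 2, 3}  B2 = {0, 1, 2, 5}  B3 = {0, 2, 5, 6}  B4 = {1, 2, 3, 4}
Tree: B1–B2, B2–B3, B1–B4

Every bag has size at most 4, so the width is 4 − 1 = 3 and tw(G) ≤ 3. Conversely, {0, 1, 2, 3} is a clique of size 4, and the vertices of any clique must share a bag in every tree decomposition; so some bag has ≥ 4 vertices and tw(G) ≥ 3. The upper and lower bounds meet at 3, so that is the treewidth.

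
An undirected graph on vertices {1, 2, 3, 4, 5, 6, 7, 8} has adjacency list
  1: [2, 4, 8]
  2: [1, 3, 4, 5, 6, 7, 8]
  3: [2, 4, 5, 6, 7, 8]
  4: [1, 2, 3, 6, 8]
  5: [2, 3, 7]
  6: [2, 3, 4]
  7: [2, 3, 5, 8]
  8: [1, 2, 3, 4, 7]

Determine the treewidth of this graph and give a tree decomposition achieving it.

Treewidth 3.
One optimal decomposition is:
Bags: B1 = {2, 3, 4, 8}  B2 = {2, 3, 7, 8}  B3 = {2, 3, 5, 7}  B4 = {2, 3, 4, 6}  B5 = {1, 2, 4, 8}
Tree: B1–B2, B2–B3, B1–B4, B1–B5

The largest bag has 4 vertices, giving width 3; this decomposition certifies tw(G) ≤ 3. On the other hand G contains the 4-clique {1, 2, 4, 8}. A clique must lie in a single bag of any decomposition, so no decomposition can have width below 3. Therefore the treewidth is 3.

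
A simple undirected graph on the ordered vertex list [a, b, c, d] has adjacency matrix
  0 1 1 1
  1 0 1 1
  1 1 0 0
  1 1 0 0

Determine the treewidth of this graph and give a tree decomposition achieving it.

Treewidth 2.
One such decomposition:
Bags: B1 = {a, b, c}  B2 = {a, b, d}
Tree: B1–B2

The largest bag has 3 vertices, giving width 2; this decomposition certifies tw(G) ≤ 2. Conversely, {a, b, d} is a clique of size 3, and the vertices of any clique must share a bag in every tree decomposition; so some bag has ≥ 3 vertices and tw(G) ≥ 2. Combining the bounds, tw(G) = 2.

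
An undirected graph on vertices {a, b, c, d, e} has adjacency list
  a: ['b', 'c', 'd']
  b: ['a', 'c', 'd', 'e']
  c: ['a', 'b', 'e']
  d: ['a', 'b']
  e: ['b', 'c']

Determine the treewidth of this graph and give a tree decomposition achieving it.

Treewidth 2.
Bags: B1 = {a, b, d}  B2 = {a, b, c}  B3 = {b, c, e}
Tree: B1–B2, B2–B3

Each bag holds 3 vertices, so the decomposition has width 2, which upper-bounds the treewidth. Conversely, {a, b, d} is a clique of size 3, and the vertices of any clique must share a bag in every tree decomposition; so some bag has ≥ 3 vertices and tw(G) ≥ 2. Combining the bounds, tw(G) = 2.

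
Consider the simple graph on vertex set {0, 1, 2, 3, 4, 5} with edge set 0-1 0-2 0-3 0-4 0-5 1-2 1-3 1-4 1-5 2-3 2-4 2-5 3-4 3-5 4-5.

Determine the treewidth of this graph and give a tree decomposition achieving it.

A single bag containing all 6 vertices is trivially a valid decomposition of width 5. Conversely, {0, 1, 2, 3, 4, 5} is a clique of size 6, and the vertices of any clique must share a bag in every tree decomposition; so some bag has ≥ 6 vertices and tw(G) ≥ 5. Hence tw(G) = 5 exactly.

Treewidth 5.
One such decomposition:
Bags: B1 = {0, 1, 2, 3, 4, 5}
Tree: (single bag)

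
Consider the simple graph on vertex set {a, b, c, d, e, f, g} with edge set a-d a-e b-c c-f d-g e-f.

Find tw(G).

1

A width-1 tree decomposition is:
Bags: B1 = {d, g}  B2 = {a, d}  B3 = {a, e}  B4 = {e, f}  B5 = {c, f}  B6 = {b, c}
Tree: B1–B2, B2–B3, B3–B4, B4–B5, B5–B6
Every bag has size at most 2, so the width is 2 − 1 = 1 and tw(G) ≤ 1. Since G has at least one edge (e.g. g–d), it is not an edgeless graph, so tw(G) ≥ 1. Hence tw(G) = 1 exactly.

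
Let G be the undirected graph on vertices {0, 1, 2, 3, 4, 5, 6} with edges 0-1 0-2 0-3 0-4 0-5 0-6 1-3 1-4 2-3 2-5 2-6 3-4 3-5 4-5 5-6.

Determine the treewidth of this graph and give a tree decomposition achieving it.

Every bag has size at most 4, so the width is 4 − 1 = 3 and tw(G) ≤ 3. On the other hand G contains the 4-clique {0, 2, 3, 5}. A clique must lie in a single bag of any decomposition, so no decomposition can have width below 3. Combining the bounds, tw(G) = 3.

Treewidth 3.
One such decomposition:
Bags: B1 = {0, 3, 4, 5}  B2 = {0, 1, 3, 4}  B3 = {0, 2, 3, 5}  B4 = {0, 2, 5, 6}
Tree: B1–B2, B1–B3, B3–B4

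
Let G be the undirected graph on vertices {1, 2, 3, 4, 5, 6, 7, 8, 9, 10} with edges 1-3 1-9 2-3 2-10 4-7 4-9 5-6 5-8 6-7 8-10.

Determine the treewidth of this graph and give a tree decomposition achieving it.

Treewidth 2.
One such decomposition:
Bags: B1 = {5, 6, 7}  B2 = {5, 7, 8}  B3 = {7, 8, 10}  B4 = {2, 7, 10}  B5 = {2, 3, 7}  B6 = {1, 3, 7}  B7 = {1, 7, 9}  B8 = {4, 7, 9}
Tree: B1–B2, B2–B3, B3–B4, B4–B5, B5–B6, B6–B7, B7–B8

Every bag has size at most 3, so the width is 3 − 1 = 2 and tw(G) ≤ 2. For the lower bound, G contains the cycle 7–6–5–8–10–2–3–1–9–4–7, so G is not a forest; only forests have treewidth ≤ 1, hence tw(G) ≥ 2. Hence tw(G) = 2 exactly.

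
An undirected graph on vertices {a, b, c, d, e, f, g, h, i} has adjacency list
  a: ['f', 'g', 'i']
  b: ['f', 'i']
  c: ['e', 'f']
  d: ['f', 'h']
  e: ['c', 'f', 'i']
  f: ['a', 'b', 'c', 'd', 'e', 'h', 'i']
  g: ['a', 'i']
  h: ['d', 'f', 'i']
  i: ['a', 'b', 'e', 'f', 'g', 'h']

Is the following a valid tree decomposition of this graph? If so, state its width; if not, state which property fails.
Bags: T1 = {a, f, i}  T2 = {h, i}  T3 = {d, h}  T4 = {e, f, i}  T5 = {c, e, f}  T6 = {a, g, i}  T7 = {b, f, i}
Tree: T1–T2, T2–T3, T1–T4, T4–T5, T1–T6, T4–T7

A tree decomposition must satisfy three properties: every vertex lies in some bag; for every edge, both endpoints lie together in some bag; and for every vertex, the bags containing it form a connected subtree. Here edge (f,h) lies in no bag, so the decomposition is invalid.

No — edge (f,h) lies in no bag.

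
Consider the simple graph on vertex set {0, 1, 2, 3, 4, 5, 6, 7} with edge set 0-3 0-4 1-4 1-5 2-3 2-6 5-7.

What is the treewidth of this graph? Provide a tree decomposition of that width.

The largest bag has 2 vertices, giving width 1; this decomposition certifies tw(G) ≤ 1. G has an edge, so its treewidth is at least 1. Therefore the treewidth is 1.

Treewidth 1.
Bags: B1 = {2, 6}  B2 = {2, 3}  B3 = {0, 3}  B4 = {0, 4}  B5 = {1, 4}  B6 = {1, 5}  B7 = {5, 7}
Tree: B1–B2, B2–B3, B3–B4, B4–B5, B5–B6, B6–B7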